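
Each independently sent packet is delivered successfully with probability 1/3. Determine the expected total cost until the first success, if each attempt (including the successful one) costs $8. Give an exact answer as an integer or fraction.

E[#attempts] = 1/p = 3; E[cost] = 8·3 = 24.

$24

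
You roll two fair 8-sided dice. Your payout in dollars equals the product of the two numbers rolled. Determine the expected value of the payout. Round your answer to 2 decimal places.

$20.25

Distribution of the product of the two numbers rolled: 1 w.p. 1/64, 2 w.p. 1/32, 3 w.p. 1/32, 4 w.p. 3/64, 5 w.p. 1/32, 6 w.p. 1/16, …
E[payout] = (1/64)·1 + (1/32)·2 + (1/32)·3 + (3/64)·4 + (1/32)·5 + (1/16)·6 + (1/32)·7 + (1/16)·8 + (1/64)·9 + (1/32)·10 + (1/16)·12 + (1/32)·14 + (1/32)·15 + (3/64)·16 + (1/32)·18 + (1/32)·20 + (1/32)·21 + (1/16)·24 + (1/64)·25 + (1/32)·28 + (1/32)·30 + (1/32)·32 + (1/32)·35 + (1/64)·36 + (1/32)·40 + (1/32)·42 + (1/32)·48 + (1/64)·49 + (1/32)·56 + (1/64)·64 = 81/4
≈ $20.25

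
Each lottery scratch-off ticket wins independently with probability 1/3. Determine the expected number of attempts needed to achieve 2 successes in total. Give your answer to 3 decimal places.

By linearity (sum of 2 independent geometric waits), E[trials] = 2/p = 2/(1/3) = 6.
≈ 6.000

6.000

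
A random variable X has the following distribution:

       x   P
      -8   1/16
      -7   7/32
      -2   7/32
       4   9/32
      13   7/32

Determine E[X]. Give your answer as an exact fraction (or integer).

3/2

E[X] = (1/16)·(-8) + (7/32)·(-7) + (7/32)·(-2) + (9/32)·4 + (7/32)·13
     = 3/2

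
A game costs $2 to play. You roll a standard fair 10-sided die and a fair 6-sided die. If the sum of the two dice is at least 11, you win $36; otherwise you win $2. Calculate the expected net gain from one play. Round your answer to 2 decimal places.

$11.90

E[payout] = (13/20)·2 + (7/20)·36 = 139/10
Expected profit = 139/10 − 2 = 119/10 ≈ $11.90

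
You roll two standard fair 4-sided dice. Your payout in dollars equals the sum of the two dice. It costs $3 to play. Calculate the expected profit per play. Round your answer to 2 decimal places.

$2.00

Distribution of the sum of the two dice: 2 w.p. 1/16, 3 w.p. 1/8, 4 w.p. 3/16, 5 w.p. 1/4, 6 w.p. 3/16, 7 w.p. 1/8, …
E[payout] = (1/16)·2 + (1/8)·3 + (3/16)·4 + (1/4)·5 + (3/16)·6 + (1/8)·7 + (1/16)·8 = 5
Expected profit = 5 − 3 = 2 ≈ $2.00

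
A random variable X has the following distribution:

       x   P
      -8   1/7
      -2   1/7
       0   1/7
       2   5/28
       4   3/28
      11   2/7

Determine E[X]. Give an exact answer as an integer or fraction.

5/2

E[X] = (1/7)·(-8) + (1/7)·(-2) + (1/7)·0 + (5/28)·2 + (3/28)·4 + (2/7)·11
     = 5/2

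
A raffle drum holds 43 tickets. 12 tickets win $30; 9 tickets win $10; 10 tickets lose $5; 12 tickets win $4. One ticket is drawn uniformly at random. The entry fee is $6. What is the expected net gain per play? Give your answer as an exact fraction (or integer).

190/43 dollars

E[payout] = (12/43)·30 + (9/43)·10 + (10/43)·(-5) + (12/43)·4 = 448/43
Expected profit = 448/43 − 6 = 190/43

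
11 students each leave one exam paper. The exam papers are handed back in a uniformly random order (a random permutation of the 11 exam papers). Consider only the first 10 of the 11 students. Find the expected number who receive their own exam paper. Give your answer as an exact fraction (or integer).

Let Xᵢ = 1 if person i gets their own exam paper. For each i, P(Xᵢ=1) = 1/11.
By linearity of expectation, E[X₁+…+X_10] = 10·(1/11) = 10/11.

10/11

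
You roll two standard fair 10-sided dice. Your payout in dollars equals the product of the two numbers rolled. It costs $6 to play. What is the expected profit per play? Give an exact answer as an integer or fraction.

97/4 dollars

Distribution of the product of the two numbers rolled: 1 w.p. 1/100, 2 w.p. 1/50, 3 w.p. 1/50, 4 w.p. 3/100, 5 w.p. 1/50, 6 w.p. 1/25, …
E[payout] = (1/100)·1 + (1/50)·2 + (1/50)·3 + (3/100)·4 + (1/50)·5 + (1/25)·6 + (1/50)·7 + (1/25)·8 + (3/100)·9 + (1/25)·10 + (1/25)·12 + (1/50)·14 + (1/50)·15 + (3/100)·16 + (1/25)·18 + (1/25)·20 + (1/50)·21 + (1/25)·24 + (1/100)·25 + (1/50)·27 + (1/50)·28 + (1/25)·30 + (1/50)·32 + (1/50)·35 + (3/100)·36 + (1/25)·40 + (1/50)·42 + (1/50)·45 + (1/50)·48 + (1/100)·49 + (1/50)·50 + (1/50)·54 + (1/50)·56 + (1/50)·60 + (1/50)·63 + (1/100)·64 + (1/50)·70 + (1/50)·72 + (1/50)·80 + (1/100)·81 + (1/50)·90 + (1/100)·100 = 121/4
Expected profit = 121/4 − 6 = 97/4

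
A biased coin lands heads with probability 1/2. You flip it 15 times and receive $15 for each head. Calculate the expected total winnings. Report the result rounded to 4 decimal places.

$112.5000

E[#heads] = 15·1/2 = 15/2 (linearity over flips).
E[winnings] = 15·15/2 = 225/2.
≈ 112.5000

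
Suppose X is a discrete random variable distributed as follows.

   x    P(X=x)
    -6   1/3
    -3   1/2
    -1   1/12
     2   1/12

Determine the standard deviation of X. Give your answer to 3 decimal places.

E[X] = -41/12, E[X²] = 203/12
Var(X) = E[X²] − (E[X])² = 203/12 − 1681/144 = 755/144
SD(X) = √(755/144) ≈ 2.290

2.290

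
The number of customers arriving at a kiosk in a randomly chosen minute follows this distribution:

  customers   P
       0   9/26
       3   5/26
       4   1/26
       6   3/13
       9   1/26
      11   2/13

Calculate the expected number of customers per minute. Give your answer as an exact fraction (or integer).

E[X] = (9/26)·0 + (5/26)·3 + (1/26)·4 + (3/13)·6 + (1/26)·9 + (2/13)·11
     = 54/13

54/13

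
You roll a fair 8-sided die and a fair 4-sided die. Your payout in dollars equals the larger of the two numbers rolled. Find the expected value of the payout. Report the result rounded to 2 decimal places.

Distribution of the larger of the two numbers rolled: 1 w.p. 1/32, 2 w.p. 3/32, 3 w.p. 5/32, 4 w.p. 7/32, 5 w.p. 1/8, 6 w.p. 1/8, …
E[payout] = (1/32)·1 + (3/32)·2 + (5/32)·3 + (7/32)·4 + (1/8)·5 + (1/8)·6 + (1/8)·7 + (1/8)·8 = 77/16
≈ $4.81

$4.81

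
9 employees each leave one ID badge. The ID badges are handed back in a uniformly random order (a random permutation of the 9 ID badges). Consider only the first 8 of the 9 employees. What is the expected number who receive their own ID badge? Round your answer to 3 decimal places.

Let Xᵢ = 1 if person i gets their own ID badge. For each i, P(Xᵢ=1) = 1/9.
By linearity of expectation, E[X₁+…+X_8] = 8·(1/9) = 8/9.
≈ 0.889

0.889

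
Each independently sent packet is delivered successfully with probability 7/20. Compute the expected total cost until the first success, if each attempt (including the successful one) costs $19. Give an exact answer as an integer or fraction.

E[#attempts] = 1/p = 20/7; E[cost] = 19·20/7 = 380/7.

380/7 dollars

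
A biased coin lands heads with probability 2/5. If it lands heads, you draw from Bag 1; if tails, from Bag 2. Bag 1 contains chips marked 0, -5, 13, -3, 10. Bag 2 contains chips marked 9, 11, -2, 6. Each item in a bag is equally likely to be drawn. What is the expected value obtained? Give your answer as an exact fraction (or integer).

24/5

E[X | Bag 1] = (0 − 5 + 13 − 3 + 10)/5 = 3
E[X | Bag 2] = (9 + 11 − 2 + 6)/4 = 6
E[X] = (2/5)·3 + (3/5)·6 = 24/5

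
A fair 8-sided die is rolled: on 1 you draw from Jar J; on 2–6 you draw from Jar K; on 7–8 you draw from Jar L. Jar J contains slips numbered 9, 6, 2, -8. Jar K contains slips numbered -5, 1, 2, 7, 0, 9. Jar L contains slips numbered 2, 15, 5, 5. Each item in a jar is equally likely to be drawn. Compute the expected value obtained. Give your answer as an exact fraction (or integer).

E[X | Jar J] = (9 + 6 + 2 − 8)/4 = 9/4
E[X | Jar K] = (-5 + 1 + 2 + 7 + 0 + 9)/6 = 7/3
E[X | Jar L] = (2 + 15 + 5 + 5)/4 = 27/4
E[X] = (1/8)·9/4 + (5/8)·7/3 + (1/4)·27/4 = 329/96

329/96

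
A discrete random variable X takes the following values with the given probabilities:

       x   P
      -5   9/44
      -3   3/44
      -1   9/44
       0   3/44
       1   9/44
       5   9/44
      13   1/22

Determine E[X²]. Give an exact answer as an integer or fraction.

833/44

E[X²] = (9/44)·25 + (3/44)·9 + (9/44)·1 + (3/44)·0 + (9/44)·1 + (9/44)·25 + (1/22)·169
     = 833/44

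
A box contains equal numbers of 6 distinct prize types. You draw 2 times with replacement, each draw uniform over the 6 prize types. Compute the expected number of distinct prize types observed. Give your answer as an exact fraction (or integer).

Let Xⱼ=1 if type j appears at least once. P(Xⱼ=1) = 1 − ((6−1)/6)^2 = 11/36.
E[#distinct] = 6·11/36 = 11/6.

11/6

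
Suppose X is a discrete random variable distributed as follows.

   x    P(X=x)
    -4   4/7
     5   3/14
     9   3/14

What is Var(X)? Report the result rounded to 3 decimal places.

31.347

E[X] = (4/7)·(-4) + (3/14)·5 + (3/14)·9 = 5/7
E[X²] = (4/7)·16 + (3/14)·25 + (3/14)·81 = 223/7
Var(X) = 223/7 − (5/7)² = 1536/49 ≈ 31.347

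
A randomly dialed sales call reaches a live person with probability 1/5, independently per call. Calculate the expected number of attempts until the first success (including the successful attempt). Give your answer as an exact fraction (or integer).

For a geometric distribution, E[trials] = 1/p = 1/(1/5) = 5.

5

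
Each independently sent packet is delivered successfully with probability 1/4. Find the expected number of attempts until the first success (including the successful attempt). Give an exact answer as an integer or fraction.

4

For a geometric distribution, E[trials] = 1/p = 1/(1/4) = 4.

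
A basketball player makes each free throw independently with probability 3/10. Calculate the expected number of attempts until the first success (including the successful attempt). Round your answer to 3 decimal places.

For a geometric distribution, E[trials] = 1/p = 1/(3/10) = 10/3.
≈ 3.333

3.333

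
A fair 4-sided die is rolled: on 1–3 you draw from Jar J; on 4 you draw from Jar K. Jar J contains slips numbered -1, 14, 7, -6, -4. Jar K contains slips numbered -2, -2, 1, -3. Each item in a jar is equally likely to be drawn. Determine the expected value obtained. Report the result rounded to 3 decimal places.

E[X | Jar J] = (-1 + 14 + 7 − 6 − 4)/5 = 2
E[X | Jar K] = (-2 − 2 + 1 − 3)/4 = -3/2
E[X] = (3/4)·2 + (1/4)·(-3/2) = 9/8 ≈ 1.125

1.125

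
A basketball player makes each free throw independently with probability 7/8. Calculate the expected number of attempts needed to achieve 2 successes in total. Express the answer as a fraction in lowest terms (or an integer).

16/7

By linearity (sum of 2 independent geometric waits), E[trials] = 2/p = 2/(7/8) = 16/7.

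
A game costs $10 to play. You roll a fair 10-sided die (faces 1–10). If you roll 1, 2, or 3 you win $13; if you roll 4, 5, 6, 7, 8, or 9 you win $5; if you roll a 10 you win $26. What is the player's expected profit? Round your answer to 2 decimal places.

E[payout] = (3/5)·5 + (3/10)·13 + (1/10)·26 = 19/2
Expected profit = 19/2 − 10 = -1/2 ≈ -$0.50

-$0.50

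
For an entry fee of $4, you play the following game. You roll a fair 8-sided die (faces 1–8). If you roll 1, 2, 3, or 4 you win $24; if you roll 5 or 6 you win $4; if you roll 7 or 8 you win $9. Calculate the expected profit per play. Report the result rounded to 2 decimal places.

$11.25

E[payout] = (1/4)·4 + (1/4)·9 + (1/2)·24 = 61/4
Expected profit = 61/4 − 4 = 45/4 ≈ $11.25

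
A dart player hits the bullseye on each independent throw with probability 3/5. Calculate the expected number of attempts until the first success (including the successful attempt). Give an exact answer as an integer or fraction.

5/3

For a geometric distribution, E[trials] = 1/p = 1/(3/5) = 5/3.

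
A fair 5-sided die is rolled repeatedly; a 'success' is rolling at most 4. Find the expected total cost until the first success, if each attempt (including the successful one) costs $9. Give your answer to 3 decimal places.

E[#attempts] = 1/p = 5/4; E[cost] = 9·5/4 = 45/4.
≈ 11.250

$11.250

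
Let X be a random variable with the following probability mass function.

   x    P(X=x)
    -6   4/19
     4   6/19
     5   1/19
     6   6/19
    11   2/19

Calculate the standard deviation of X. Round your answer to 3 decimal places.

5.202

E[X] = 63/19, E[X²] = 723/19
Var(X) = E[X²] − (E[X])² = 723/19 − 3969/361 = 9768/361
SD(X) = √(9768/361) ≈ 5.202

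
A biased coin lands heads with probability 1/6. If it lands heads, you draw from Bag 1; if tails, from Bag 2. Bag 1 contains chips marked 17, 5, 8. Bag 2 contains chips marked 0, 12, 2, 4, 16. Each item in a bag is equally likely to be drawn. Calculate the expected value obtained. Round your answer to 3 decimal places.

7.333

E[X | Bag 1] = (17 + 5 + 8)/3 = 10
E[X | Bag 2] = (0 + 12 + 2 + 4 + 16)/5 = 34/5
E[X] = (1/6)·10 + (5/6)·34/5 = 22/3 ≈ 7.333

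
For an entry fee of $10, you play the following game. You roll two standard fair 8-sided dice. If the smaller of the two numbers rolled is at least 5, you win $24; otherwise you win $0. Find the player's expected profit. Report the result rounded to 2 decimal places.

E[payout] = (3/4)·0 + (1/4)·24 = 6
Expected profit = 6 − 10 = -4 ≈ -$4.00

-$4.00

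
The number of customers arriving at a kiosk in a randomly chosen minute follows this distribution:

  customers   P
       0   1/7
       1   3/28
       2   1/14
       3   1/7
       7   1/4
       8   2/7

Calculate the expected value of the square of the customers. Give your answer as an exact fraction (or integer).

451/14

E[X²] = (1/7)·0 + (3/28)·1 + (1/14)·4 + (1/7)·9 + (1/4)·49 + (2/7)·64
     = 451/14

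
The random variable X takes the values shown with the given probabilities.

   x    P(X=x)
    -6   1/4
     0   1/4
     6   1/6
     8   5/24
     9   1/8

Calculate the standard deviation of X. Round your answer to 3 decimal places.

5.763

E[X] = 55/24, E[X²] = 923/24
Var(X) = E[X²] − (E[X])² = 923/24 − 3025/576 = 19127/576
SD(X) = √(19127/576) ≈ 5.763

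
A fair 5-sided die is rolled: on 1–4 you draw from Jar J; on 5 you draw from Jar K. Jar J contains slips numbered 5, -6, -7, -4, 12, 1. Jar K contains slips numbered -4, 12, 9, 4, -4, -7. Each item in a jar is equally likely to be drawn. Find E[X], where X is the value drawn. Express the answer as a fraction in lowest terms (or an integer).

E[X | Jar J] = (5 − 6 − 7 − 4 + 12 + 1)/6 = 1/6
E[X | Jar K] = (-4 + 12 + 9 + 4 − 4 − 7)/6 = 5/3
E[X] = (4/5)·1/6 + (1/5)·5/3 = 7/15

7/15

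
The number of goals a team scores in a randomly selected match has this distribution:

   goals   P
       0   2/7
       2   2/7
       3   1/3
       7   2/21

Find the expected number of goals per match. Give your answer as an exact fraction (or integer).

E[X] = (2/7)·0 + (2/7)·2 + (1/3)·3 + (2/21)·7
     = 47/21

47/21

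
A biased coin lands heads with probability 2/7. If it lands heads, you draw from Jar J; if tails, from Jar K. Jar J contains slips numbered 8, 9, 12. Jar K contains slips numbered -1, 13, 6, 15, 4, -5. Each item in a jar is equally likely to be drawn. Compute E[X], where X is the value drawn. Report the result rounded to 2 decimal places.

E[X | Jar J] = (8 + 9 + 12)/3 = 29/3
E[X | Jar K] = (-1 + 13 + 6 + 15 + 4 − 5)/6 = 16/3
E[X] = (2/7)·29/3 + (5/7)·16/3 = 46/7 ≈ 6.57

6.57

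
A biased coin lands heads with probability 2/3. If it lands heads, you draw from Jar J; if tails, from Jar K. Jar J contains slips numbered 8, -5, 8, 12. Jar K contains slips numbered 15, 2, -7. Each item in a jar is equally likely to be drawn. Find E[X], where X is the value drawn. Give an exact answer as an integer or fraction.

89/18

E[X | Jar J] = (8 − 5 + 8 + 12)/4 = 23/4
E[X | Jar K] = (15 + 2 − 7)/3 = 10/3
E[X] = (2/3)·23/4 + (1/3)·10/3 = 89/18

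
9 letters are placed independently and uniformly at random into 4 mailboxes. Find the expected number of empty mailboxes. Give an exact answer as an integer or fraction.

19683/65536

Let Xⱼ=1 if mailbox j is empty. P(Xⱼ=1) = ((4-1)/4)^9 = 19683/262144.
By linearity, E[#empty] = 4·19683/262144 = 19683/65536.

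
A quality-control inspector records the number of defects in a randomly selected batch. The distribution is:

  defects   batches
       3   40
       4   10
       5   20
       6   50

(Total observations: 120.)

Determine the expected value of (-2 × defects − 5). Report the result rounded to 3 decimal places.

Total = 120, so P(defects=3) = 40/120, etc.
E[-2x-5] = (1/3)·(-11) + (1/12)·(-13) + (1/6)·(-15) + (5/12)·(-17)
     = -43/3 ≈ -14.333

-14.333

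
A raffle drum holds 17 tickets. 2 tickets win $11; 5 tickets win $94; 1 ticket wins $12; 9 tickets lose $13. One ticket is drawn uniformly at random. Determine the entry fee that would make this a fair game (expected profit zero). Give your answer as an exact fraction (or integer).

387/17 dollars

E[payout] = (2/17)·11 + (5/17)·94 + (1/17)·12 + (9/17)·(-13) = 387/17
Fair fee = E[payout] = 387/17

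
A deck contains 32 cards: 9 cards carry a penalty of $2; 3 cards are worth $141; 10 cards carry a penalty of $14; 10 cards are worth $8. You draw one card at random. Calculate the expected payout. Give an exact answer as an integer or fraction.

345/32 dollars

E[payout] = (9/32)·(-2) + (3/32)·141 + (10/32)·(-14) + (10/32)·8 = 345/32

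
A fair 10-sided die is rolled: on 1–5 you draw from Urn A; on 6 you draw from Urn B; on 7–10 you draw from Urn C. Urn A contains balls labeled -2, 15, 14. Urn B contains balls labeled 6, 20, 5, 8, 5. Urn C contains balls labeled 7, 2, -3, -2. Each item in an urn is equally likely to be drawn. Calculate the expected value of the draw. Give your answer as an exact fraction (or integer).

E[X | Urn A] = (-2 + 15 + 14)/3 = 9
E[X | Urn B] = (6 + 20 + 5 + 8 + 5)/5 = 44/5
E[X | Urn C] = (7 + 2 − 3 − 2)/4 = 1
E[X] = (1/2)·9 + (1/10)·44/5 + (2/5)·1 = 289/50

289/50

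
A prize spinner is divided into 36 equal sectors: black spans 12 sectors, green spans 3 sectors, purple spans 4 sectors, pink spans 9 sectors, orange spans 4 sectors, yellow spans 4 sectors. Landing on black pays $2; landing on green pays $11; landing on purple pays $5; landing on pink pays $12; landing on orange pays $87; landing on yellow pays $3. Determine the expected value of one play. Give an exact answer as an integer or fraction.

545/36 dollars

E[payout] = (12/36)·2 + (3/36)·11 + (4/36)·5 + (9/36)·12 + (4/36)·87 + (4/36)·3 = 545/36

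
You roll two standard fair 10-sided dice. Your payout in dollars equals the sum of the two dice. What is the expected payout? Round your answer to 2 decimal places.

$11.00

Distribution of the sum of the two dice: 2 w.p. 1/100, 3 w.p. 1/50, 4 w.p. 3/100, 5 w.p. 1/25, 6 w.p. 1/20, 7 w.p. 3/50, …
E[payout] = (1/100)·2 + (1/50)·3 + (3/100)·4 + (1/25)·5 + (1/20)·6 + (3/50)·7 + (7/100)·8 + (2/25)·9 + (9/100)·10 + (1/10)·11 + (9/100)·12 + (2/25)·13 + (7/100)·14 + (3/50)·15 + (1/20)·16 + (1/25)·17 + (3/100)·18 + (1/50)·19 + (1/100)·20 = 11
≈ $11.00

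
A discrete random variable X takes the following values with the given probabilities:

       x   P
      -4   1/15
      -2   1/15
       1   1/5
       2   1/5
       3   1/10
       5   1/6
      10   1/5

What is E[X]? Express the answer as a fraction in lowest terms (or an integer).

10/3

E[X] = (1/15)·(-4) + (1/15)·(-2) + (1/5)·1 + (1/5)·2 + (1/10)·3 + (1/6)·5 + (1/5)·10
     = 10/3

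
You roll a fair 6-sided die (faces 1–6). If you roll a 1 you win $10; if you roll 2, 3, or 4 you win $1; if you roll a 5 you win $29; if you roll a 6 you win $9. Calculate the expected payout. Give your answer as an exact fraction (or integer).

17/2 dollars

E[payout] = (1/2)·1 + (1/6)·9 + (1/6)·10 + (1/6)·29 = 17/2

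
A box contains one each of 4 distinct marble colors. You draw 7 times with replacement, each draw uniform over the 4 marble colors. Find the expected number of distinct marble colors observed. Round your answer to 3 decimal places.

3.466

Let Xⱼ=1 if type j appears at least once. P(Xⱼ=1) = 1 − ((4−1)/4)^7 = 14197/16384.
E[#distinct] = 4·14197/16384 = 14197/4096.
≈ 3.466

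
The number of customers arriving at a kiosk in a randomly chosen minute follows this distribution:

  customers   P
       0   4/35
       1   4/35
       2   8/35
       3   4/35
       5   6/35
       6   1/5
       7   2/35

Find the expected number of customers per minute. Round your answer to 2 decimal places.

3.37

E[X] = (4/35)·0 + (4/35)·1 + (8/35)·2 + (4/35)·3 + (6/35)·5 + (1/5)·6 + (2/35)·7
     = 118/35 ≈ 3.37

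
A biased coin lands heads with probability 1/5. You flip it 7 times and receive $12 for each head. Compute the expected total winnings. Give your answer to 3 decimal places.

E[#heads] = 7·1/5 = 7/5 (linearity over flips).
E[winnings] = 12·7/5 = 84/5.
≈ 16.800

$16.800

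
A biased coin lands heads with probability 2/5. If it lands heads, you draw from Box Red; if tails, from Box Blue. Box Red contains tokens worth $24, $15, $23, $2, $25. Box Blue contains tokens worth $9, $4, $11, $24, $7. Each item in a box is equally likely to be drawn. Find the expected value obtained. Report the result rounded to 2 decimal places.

$13.72

E[X | Box Red] = (24 + 15 + 23 + 2 + 25)/5 = 89/5
E[X | Box Blue] = (9 + 4 + 11 + 24 + 7)/5 = 11
E[X] = (2/5)·89/5 + (3/5)·11 = 343/25 ≈ 13.72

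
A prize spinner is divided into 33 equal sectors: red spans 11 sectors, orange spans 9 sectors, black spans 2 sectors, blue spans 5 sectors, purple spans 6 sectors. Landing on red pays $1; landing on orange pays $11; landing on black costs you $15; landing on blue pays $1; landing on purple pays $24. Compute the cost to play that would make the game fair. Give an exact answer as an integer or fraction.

229/33 dollars

E[payout] = (11/33)·1 + (9/33)·11 + (2/33)·(-15) + (5/33)·1 + (6/33)·24 = 229/33
Fair fee = E[payout] = 229/33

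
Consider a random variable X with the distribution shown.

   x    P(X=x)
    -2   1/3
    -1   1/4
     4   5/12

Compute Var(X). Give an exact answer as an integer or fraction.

E[X] = (1/3)·(-2) + (1/4)·(-1) + (5/12)·4 = 3/4
E[X²] = (1/3)·4 + (1/4)·1 + (5/12)·16 = 33/4
Var(X) = 33/4 − (3/4)² = 123/16

123/16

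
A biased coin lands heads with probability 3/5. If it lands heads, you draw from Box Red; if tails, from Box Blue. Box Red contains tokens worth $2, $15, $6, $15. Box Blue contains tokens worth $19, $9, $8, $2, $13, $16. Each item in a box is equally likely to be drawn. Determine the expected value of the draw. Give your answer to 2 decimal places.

$10.17

E[X | Box Red] = (2 + 15 + 6 + 15)/4 = 19/2
E[X | Box Blue] = (19 + 9 + 8 + 2 + 13 + 16)/6 = 67/6
E[X] = (3/5)·19/2 + (2/5)·67/6 = 61/6 ≈ 10.17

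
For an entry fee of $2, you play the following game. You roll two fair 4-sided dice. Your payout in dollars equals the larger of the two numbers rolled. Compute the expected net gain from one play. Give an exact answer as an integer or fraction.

9/8 dollars

Distribution of the larger of the two numbers rolled: 1 w.p. 1/16, 2 w.p. 3/16, 3 w.p. 5/16, 4 w.p. 7/16
E[payout] = (1/16)·1 + (3/16)·2 + (5/16)·3 + (7/16)·4 = 25/8
Expected profit = 25/8 − 2 = 9/8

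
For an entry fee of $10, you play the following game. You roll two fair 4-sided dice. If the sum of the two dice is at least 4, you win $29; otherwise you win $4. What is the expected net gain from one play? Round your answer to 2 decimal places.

E[payout] = (3/16)·4 + (13/16)·29 = 389/16
Expected profit = 389/16 − 10 = 229/16 ≈ $14.31

$14.31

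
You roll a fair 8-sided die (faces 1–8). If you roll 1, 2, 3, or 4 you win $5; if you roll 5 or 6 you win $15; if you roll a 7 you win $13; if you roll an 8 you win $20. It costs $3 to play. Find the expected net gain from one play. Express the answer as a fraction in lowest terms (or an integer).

59/8 dollars

E[payout] = (1/2)·5 + (1/8)·13 + (1/4)·15 + (1/8)·20 = 83/8
Expected profit = 83/8 − 3 = 59/8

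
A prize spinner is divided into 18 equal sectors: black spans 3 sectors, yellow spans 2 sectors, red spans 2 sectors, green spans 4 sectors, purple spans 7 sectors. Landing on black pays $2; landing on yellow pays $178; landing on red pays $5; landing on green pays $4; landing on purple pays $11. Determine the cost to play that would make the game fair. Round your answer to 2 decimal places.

E[payout] = (3/18)·2 + (2/18)·178 + (2/18)·5 + (4/18)·4 + (7/18)·11 = 155/6
Fair fee = E[payout] = 155/6 ≈ $25.83

$25.83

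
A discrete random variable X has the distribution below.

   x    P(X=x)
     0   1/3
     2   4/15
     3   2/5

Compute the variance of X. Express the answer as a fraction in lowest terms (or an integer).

374/225

E[X] = (1/3)·0 + (4/15)·2 + (2/5)·3 = 26/15
E[X²] = (1/3)·0 + (4/15)·4 + (2/5)·9 = 14/3
Var(X) = 14/3 − (26/15)² = 374/225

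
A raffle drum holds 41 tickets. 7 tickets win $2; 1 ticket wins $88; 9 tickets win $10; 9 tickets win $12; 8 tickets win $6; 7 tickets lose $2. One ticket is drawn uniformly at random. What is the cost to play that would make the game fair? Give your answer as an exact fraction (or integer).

E[payout] = (7/41)·2 + (1/41)·88 + (9/41)·10 + (9/41)·12 + (8/41)·6 + (7/41)·(-2) = 334/41
Fair fee = E[payout] = 334/41

334/41 dollars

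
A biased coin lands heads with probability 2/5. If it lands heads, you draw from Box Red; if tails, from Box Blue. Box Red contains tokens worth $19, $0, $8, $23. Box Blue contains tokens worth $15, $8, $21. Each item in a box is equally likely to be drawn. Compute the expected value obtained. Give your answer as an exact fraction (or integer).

69/5 dollars

E[X | Box Red] = (19 + 0 + 8 + 23)/4 = 25/2
E[X | Box Blue] = (15 + 8 + 21)/3 = 44/3
E[X] = (2/5)·25/2 + (3/5)·44/3 = 69/5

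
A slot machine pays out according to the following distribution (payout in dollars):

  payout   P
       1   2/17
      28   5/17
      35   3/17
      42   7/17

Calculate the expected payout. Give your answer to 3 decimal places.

$31.824

E[X] = (2/17)·1 + (5/17)·28 + (3/17)·35 + (7/17)·42
     = 541/17 ≈ 31.824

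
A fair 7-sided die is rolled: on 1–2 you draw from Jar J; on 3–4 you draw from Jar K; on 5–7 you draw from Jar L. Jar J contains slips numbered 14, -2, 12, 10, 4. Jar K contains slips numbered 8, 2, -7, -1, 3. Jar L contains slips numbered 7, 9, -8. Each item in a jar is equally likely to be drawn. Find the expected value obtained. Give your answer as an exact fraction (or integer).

18/5

E[X | Jar J] = (14 − 2 + 12 + 10 + 4)/5 = 38/5
E[X | Jar K] = (8 + 2 − 7 − 1 + 3)/5 = 1
E[X | Jar L] = (7 + 9 − 8)/3 = 8/3
E[X] = (2/7)·38/5 + (2/7)·1 + (3/7)·8/3 = 18/5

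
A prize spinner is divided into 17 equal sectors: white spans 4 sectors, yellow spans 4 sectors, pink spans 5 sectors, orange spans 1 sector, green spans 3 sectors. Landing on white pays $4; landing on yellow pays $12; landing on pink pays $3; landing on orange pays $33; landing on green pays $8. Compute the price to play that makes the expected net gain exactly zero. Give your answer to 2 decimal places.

$8.00

E[payout] = (4/17)·4 + (4/17)·12 + (5/17)·3 + (1/17)·33 + (3/17)·8 = 8
Fair fee = E[payout] = 8 ≈ $8.00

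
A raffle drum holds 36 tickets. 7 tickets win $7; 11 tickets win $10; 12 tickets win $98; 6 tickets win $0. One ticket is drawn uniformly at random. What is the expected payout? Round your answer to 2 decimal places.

$37.08

E[payout] = (7/36)·7 + (11/36)·10 + (12/36)·98 + (6/36)·0 = 445/12
≈ $37.08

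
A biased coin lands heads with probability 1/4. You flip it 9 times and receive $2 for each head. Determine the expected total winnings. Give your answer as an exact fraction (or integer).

9/2 dollars

E[#heads] = 9·1/4 = 9/4 (linearity over flips).
E[winnings] = 2·9/4 = 9/2.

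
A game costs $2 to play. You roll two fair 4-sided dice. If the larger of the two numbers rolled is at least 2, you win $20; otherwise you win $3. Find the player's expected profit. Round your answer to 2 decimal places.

E[payout] = (1/16)·3 + (15/16)·20 = 303/16
Expected profit = 303/16 − 2 = 271/16 ≈ $16.94

$16.94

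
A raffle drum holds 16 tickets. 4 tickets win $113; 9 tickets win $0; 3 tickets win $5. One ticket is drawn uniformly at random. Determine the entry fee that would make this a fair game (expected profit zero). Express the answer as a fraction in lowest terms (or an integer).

E[payout] = (4/16)·113 + (9/16)·0 + (3/16)·5 = 467/16
Fair fee = E[payout] = 467/16

467/16 dollars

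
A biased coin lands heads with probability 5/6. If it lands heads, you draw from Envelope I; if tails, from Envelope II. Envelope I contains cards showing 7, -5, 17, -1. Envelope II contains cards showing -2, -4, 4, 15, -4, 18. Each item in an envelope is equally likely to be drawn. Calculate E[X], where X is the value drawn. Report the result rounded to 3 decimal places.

4.500

E[X | Envelope I] = (7 − 5 + 17 − 1)/4 = 9/2
E[X | Envelope II] = (-2 − 4 + 4 + 15 − 4 + 18)/6 = 9/2
E[X] = (5/6)·9/2 + (1/6)·9/2 = 9/2 ≈ 4.500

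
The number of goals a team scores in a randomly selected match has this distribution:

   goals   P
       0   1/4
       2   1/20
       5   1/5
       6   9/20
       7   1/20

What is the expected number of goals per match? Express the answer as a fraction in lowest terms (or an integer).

E[X] = (1/4)·0 + (1/20)·2 + (1/5)·5 + (9/20)·6 + (1/20)·7
     = 83/20

83/20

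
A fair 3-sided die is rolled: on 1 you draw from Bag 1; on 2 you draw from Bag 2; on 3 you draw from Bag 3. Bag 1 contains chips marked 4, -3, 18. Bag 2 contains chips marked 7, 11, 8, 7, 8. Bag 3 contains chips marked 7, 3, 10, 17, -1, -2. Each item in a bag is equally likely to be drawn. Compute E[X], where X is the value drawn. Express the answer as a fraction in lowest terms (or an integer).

E[X | Bag 1] = (4 − 3 + 18)/3 = 19/3
E[X | Bag 2] = (7 + 11 + 8 + 7 + 8)/5 = 41/5
E[X | Bag 3] = (7 + 3 + 10 + 17 − 1 − 2)/6 = 17/3
E[X] = (1/3)·19/3 + (1/3)·41/5 + (1/3)·17/3 = 101/15

101/15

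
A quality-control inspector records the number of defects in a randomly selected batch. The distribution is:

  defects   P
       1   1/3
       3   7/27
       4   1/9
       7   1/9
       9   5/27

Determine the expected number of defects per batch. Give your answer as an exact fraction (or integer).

4

E[X] = (1/3)·1 + (7/27)·3 + (1/9)·4 + (1/9)·7 + (5/27)·9
     = 4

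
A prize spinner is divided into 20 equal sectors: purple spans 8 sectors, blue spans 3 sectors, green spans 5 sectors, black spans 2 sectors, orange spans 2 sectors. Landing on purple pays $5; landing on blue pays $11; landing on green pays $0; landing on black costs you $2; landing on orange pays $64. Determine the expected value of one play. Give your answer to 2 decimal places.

E[payout] = (8/20)·5 + (3/20)·11 + (5/20)·0 + (2/20)·(-2) + (2/20)·64 = 197/20
≈ $9.85

$9.85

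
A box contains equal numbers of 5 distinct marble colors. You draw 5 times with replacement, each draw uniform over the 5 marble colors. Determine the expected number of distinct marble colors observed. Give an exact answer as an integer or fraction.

Let Xⱼ=1 if type j appears at least once. P(Xⱼ=1) = 1 − ((5−1)/5)^5 = 2101/3125.
E[#distinct] = 5·2101/3125 = 2101/625.

2101/625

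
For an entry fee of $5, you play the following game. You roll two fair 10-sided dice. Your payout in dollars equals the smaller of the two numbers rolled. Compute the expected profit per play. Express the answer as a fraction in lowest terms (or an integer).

-23/20 dollars

Distribution of the smaller of the two numbers rolled: 1 w.p. 19/100, 2 w.p. 17/100, 3 w.p. 3/20, 4 w.p. 13/100, 5 w.p. 11/100, 6 w.p. 9/100, …
E[payout] = (19/100)·1 + (17/100)·2 + (3/20)·3 + (13/100)·4 + (11/100)·5 + (9/100)·6 + (7/100)·7 + (1/20)·8 + (3/100)·9 + (1/100)·10 = 77/20
Expected profit = 77/20 − 5 = -23/20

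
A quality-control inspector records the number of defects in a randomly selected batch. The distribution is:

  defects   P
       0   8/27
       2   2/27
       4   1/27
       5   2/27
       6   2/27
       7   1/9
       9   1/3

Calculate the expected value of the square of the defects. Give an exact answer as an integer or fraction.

E[X²] = (8/27)·0 + (2/27)·4 + (1/27)·16 + (2/27)·25 + (2/27)·36 + (1/9)·49 + (1/3)·81
     = 1022/27

1022/27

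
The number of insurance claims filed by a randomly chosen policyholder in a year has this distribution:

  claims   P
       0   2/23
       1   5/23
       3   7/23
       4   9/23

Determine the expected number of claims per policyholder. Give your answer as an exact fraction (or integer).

62/23

E[X] = (2/23)·0 + (5/23)·1 + (7/23)·3 + (9/23)·4
     = 62/23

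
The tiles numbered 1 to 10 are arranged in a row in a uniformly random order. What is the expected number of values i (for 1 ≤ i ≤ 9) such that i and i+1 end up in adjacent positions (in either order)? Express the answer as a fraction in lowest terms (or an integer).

9/5

For each i ∈ {1,…,9}, let Xᵢ = 1 if i and i+1 are adjacent. P(Xᵢ=1) = 2·(10−1)!/10! = 2/10.
By linearity, E[ΣXᵢ] = (9)·(2/10) = 9/5.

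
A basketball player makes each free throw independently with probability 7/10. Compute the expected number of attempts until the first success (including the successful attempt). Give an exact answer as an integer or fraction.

10/7

For a geometric distribution, E[trials] = 1/p = 1/(7/10) = 10/7.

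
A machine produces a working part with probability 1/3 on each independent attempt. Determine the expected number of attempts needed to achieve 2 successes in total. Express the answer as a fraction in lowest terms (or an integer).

By linearity (sum of 2 independent geometric waits), E[trials] = 2/p = 2/(1/3) = 6.

6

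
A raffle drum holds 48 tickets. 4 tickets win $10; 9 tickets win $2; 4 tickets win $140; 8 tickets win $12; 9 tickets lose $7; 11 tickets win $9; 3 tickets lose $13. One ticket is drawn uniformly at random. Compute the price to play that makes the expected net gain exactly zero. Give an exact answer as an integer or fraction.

E[payout] = (4/48)·10 + (9/48)·2 + (4/48)·140 + (8/48)·12 + (9/48)·(-7) + (11/48)·9 + (3/48)·(-13) = 237/16
Fair fee = E[payout] = 237/16

237/16 dollars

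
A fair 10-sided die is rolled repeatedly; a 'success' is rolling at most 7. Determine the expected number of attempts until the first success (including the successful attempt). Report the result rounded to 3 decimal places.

1.429

For a geometric distribution, E[trials] = 1/p = 1/(7/10) = 10/7.
≈ 1.429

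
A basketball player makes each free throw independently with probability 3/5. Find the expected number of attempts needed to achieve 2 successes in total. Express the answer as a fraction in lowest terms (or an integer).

10/3

By linearity (sum of 2 independent geometric waits), E[trials] = 2/p = 2/(3/5) = 10/3.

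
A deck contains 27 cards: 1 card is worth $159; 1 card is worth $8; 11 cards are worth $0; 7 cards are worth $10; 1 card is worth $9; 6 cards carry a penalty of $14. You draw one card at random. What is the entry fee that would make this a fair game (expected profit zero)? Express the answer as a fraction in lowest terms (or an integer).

$6

E[payout] = (1/27)·159 + (1/27)·8 + (11/27)·0 + (7/27)·10 + (1/27)·9 + (6/27)·(-14) = 6
Fair fee = E[payout] = 6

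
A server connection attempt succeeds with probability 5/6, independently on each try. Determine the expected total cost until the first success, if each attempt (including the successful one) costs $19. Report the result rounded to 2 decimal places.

$22.80

E[#attempts] = 1/p = 6/5; E[cost] = 19·6/5 = 114/5.
≈ 22.80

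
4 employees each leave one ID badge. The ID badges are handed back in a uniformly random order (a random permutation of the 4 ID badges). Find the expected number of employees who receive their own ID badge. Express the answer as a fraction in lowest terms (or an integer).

1

Let Xᵢ = 1 if person i gets their own ID badge. For each i, P(Xᵢ=1) = 1/4.
By linearity of expectation, E[X₁+…+X_4] = 4·(1/4) = 1.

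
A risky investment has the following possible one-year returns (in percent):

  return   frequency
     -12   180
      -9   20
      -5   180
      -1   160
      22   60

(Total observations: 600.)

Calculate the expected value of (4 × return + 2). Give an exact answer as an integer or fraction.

Total = 600, so P(return=-12) = 180/600, etc.
E[4x+2] = (3/10)·(-46) + (1/30)·(-34) + (3/10)·(-18) + (4/15)·(-2) + (1/10)·90
     = -178/15

-178/15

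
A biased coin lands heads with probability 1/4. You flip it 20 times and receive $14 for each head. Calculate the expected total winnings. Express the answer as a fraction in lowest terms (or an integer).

$70

E[#heads] = 20·1/4 = 5 (linearity over flips).
E[winnings] = 14·5 = 70.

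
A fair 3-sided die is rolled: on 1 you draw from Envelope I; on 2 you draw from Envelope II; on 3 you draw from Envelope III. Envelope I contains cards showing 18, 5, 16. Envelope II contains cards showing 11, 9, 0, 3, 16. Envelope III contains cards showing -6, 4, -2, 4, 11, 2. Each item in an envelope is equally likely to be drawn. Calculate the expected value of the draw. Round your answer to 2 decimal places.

7.66

E[X | Envelope I] = (18 + 5 + 16)/3 = 13
E[X | Envelope II] = (11 + 9 + 0 + 3 + 16)/5 = 39/5
E[X | Envelope III] = (-6 + 4 − 2 + 4 + 11 + 2)/6 = 13/6
E[X] = (1/3)·13 + (1/3)·39/5 + (1/3)·13/6 = 689/90 ≈ 7.66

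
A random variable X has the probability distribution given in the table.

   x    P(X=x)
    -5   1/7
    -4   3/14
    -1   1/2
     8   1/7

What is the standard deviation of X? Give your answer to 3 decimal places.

3.972

E[X] = -13/14, E[X²] = 233/14
Var(X) = E[X²] − (E[X])² = 233/14 − 169/196 = 3093/196
SD(X) = √(3093/196) ≈ 3.972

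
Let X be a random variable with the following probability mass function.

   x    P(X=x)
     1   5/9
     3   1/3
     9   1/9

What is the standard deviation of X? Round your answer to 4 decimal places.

E[X] = 23/9, E[X²] = 113/9
Var(X) = E[X²] − (E[X])² = 113/9 − 529/81 = 488/81
SD(X) = √(488/81) ≈ 2.4545

2.4545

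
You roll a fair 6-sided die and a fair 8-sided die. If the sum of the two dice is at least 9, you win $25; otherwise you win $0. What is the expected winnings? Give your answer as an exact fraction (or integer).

E[payout] = (9/16)·0 + (7/16)·25 = 175/16

175/16 dollars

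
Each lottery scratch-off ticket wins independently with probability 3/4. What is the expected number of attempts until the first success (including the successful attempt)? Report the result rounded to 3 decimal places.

1.333

For a geometric distribution, E[trials] = 1/p = 1/(3/4) = 4/3.
≈ 1.333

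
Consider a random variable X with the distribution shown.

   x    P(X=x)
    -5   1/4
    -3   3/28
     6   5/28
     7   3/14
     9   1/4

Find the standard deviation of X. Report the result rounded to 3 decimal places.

5.816

E[X] = 13/4, E[X²] = 1243/28
Var(X) = E[X²] − (E[X])² = 1243/28 − 169/16 = 3789/112
SD(X) = √(3789/112) ≈ 5.816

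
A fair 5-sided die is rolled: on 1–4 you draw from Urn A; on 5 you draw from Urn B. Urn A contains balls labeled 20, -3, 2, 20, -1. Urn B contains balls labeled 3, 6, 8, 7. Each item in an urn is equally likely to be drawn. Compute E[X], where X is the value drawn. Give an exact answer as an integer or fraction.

E[X | Urn A] = (20 − 3 + 2 + 20 − 1)/5 = 38/5
E[X | Urn B] = (3 + 6 + 8 + 7)/4 = 6
E[X] = (4/5)·38/5 + (1/5)·6 = 182/25

182/25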